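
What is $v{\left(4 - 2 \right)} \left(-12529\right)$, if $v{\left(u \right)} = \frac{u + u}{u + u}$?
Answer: $-12529$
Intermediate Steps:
$v{\left(u \right)} = 1$ ($v{\left(u \right)} = \frac{2 u}{2 u} = 2 u \frac{1}{2 u} = 1$)
$v{\left(4 - 2 \right)} \left(-12529\right) = 1 \left(-12529\right) = -12529$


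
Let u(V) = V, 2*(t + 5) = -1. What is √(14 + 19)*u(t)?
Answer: -11*√33/2 ≈ -31.595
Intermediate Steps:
t = -11/2 (t = -5 + (½)*(-1) = -5 - ½ = -11/2 ≈ -5.5000)
√(14 + 19)*u(t) = √(14 + 19)*(-11/2) = √33*(-11/2) = -11*√33/2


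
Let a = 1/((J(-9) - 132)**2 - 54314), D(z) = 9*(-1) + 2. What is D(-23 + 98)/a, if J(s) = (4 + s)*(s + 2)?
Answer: 314335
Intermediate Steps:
J(s) = (2 + s)*(4 + s) (J(s) = (4 + s)*(2 + s) = (2 + s)*(4 + s))
D(z) = -7 (D(z) = -9 + 2 = -7)
a = -1/44905 (a = 1/(((8 + (-9)**2 + 6*(-9)) - 132)**2 - 54314) = 1/(((8 + 81 - 54) - 132)**2 - 54314) = 1/((35 - 132)**2 - 54314) = 1/((-97)**2 - 54314) = 1/(9409 - 54314) = 1/(-44905) = -1/44905 ≈ -2.2269e-5)
D(-23 + 98)/a = -7/(-1/44905) = -7*(-44905) = 314335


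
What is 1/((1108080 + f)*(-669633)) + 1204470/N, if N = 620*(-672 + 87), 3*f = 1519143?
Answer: -14468312623530409/4356818342136390 ≈ -3.3208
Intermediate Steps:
f = 506381 (f = (⅓)*1519143 = 506381)
N = -362700 (N = 620*(-585) = -362700)
1/((1108080 + f)*(-669633)) + 1204470/N = 1/((1108080 + 506381)*(-669633)) + 1204470/(-362700) = -1/669633/1614461 + 1204470*(-1/362700) = (1/1614461)*(-1/669633) - 13383/4030 = -1/1081096362813 - 13383/4030 = -14468312623530409/4356818342136390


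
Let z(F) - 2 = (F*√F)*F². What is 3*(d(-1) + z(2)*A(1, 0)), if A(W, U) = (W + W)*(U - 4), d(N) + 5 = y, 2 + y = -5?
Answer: -84 - 192*√2 ≈ -355.53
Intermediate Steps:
y = -7 (y = -2 - 5 = -7)
d(N) = -12 (d(N) = -5 - 7 = -12)
z(F) = 2 + F^(7/2) (z(F) = 2 + (F*√F)*F² = 2 + F^(3/2)*F² = 2 + F^(7/2))
A(W, U) = 2*W*(-4 + U) (A(W, U) = (2*W)*(-4 + U) = 2*W*(-4 + U))
3*(d(-1) + z(2)*A(1, 0)) = 3*(-12 + (2 + 2^(7/2))*(2*1*(-4 + 0))) = 3*(-12 + (2 + 8*√2)*(2*1*(-4))) = 3*(-12 + (2 + 8*√2)*(-8)) = 3*(-12 + (-16 - 64*√2)) = 3*(-28 - 64*√2) = -84 - 192*√2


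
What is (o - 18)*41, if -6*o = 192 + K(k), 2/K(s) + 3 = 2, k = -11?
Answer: -6109/3 ≈ -2036.3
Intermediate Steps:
K(s) = -2 (K(s) = 2/(-3 + 2) = 2/(-1) = 2*(-1) = -2)
o = -95/3 (o = -(192 - 2)/6 = -1/6*190 = -95/3 ≈ -31.667)
(o - 18)*41 = (-95/3 - 18)*41 = -149/3*41 = -6109/3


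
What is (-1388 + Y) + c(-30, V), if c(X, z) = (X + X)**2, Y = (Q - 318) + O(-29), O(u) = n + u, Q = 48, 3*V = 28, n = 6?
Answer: 1919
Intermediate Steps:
V = 28/3 (V = (1/3)*28 = 28/3 ≈ 9.3333)
O(u) = 6 + u
Y = -293 (Y = (48 - 318) + (6 - 29) = -270 - 23 = -293)
c(X, z) = 4*X**2 (c(X, z) = (2*X)**2 = 4*X**2)
(-1388 + Y) + c(-30, V) = (-1388 - 293) + 4*(-30)**2 = -1681 + 4*900 = -1681 + 3600 = 1919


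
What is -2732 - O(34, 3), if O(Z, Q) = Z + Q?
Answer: -2769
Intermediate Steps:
O(Z, Q) = Q + Z
-2732 - O(34, 3) = -2732 - (3 + 34) = -2732 - 1*37 = -2732 - 37 = -2769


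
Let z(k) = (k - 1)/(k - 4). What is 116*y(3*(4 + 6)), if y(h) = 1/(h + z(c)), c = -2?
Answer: 232/61 ≈ 3.8033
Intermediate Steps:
z(k) = (-1 + k)/(-4 + k)
y(h) = 1/(1/2 + h) (y(h) = 1/(h + (-1 - 2)/(-4 - 2)) = 1/(h - 3/(-6)) = 1/(h - 1/6*(-3)) = 1/(h + 1/2) = 1/(1/2 + h))
116*y(3*(4 + 6)) = 116*(2/(1 + 2*(3*(4 + 6)))) = 116*(2/(1 + 2*(3*10))) = 116*(2/(1 + 2*30)) = 116*(2/(1 + 60)) = 116*(2/61) = 232/61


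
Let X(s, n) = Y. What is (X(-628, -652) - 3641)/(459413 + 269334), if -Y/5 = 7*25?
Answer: -4516/728747 ≈ -0.0061969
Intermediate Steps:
Y = -875 (Y = -35*25 = -5*175 = -875)
X(s, n) = -875
(X(-628, -652) - 3641)/(459413 + 269334) = (-875 - 3641)/(459413 + 269334) = -4516/728747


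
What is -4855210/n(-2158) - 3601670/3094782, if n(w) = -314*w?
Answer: -4366587831565/524265355146 ≈ -8.3290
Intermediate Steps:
-4855210/n(-2158) - 3601670/3094782 = -4855210/((-314*(-2158))) - 3601670/3094782 = -4855210/677612 - 3601670*1/3094782 = -4855210*1/677612 - 1800835/1547391 = -2427605/338806 - 1800835/1547391 = -4366587831565/524265355146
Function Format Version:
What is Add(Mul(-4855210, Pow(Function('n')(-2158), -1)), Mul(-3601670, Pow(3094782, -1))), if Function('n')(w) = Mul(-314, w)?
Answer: Rational(-4366587831565, 524265355146) ≈ -8.3290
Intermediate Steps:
Add(Mul(-4855210, Pow(Function('n')(-2158), -1)), Mul(-3601670, Pow(3094782, -1))) = Add(Mul(-4855210, Pow(Mul(-314, -2158), -1)), Mul(-3601670, Pow(3094782, -1))) = Add(Mul(-4855210, Pow(677612, -1)), Mul(-3601670, Rational(1, 3094782))) = Add(Mul(-4855210, Rational(1, 677612)), Rational(-1800835, 1547391)) = Add(Rational(-2427605, 338806), Rational(-1800835, 1547391)) = Rational(-4366587831565, 524265355146)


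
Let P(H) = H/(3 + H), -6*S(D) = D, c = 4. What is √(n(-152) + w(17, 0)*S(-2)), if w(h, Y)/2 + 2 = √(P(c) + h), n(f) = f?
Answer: √(-67620 + 42*√861)/21 ≈ 12.269*I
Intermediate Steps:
S(D) = -D/6
P(H) = H/(3 + H)
w(h, Y) = -4 + 2*√(4/7 + h) (w(h, Y) = -4 + 2*√(4/(3 + 4) + h) = -4 + 2*√(4/7 + h))
√(n(-152) + w(17, 0)*S(-2)) = √(-152 + (-4 + 2*√(28 + 49*17)/7)*(-⅙*(-2))) = √(-152 + (-4 + 2*√(28 + 833)/7)*(⅓)) = √(-152 + (-4 + 2*√861/7)*(⅓)) = √(-152 + (-4/3 + 2*√861/21)) = √(-460/3 + 2*√861/21)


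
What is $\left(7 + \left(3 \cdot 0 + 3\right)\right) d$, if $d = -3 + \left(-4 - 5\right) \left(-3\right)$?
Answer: $240$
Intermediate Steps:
$d = 24$ ($d = -3 - -27 = -3 + 27 = 24$)
$\left(7 + \left(3 \cdot 0 + 3\right)\right) d = \left(7 + \left(3 \cdot 0 + 3\right)\right) 24 = \left(7 + \left(0 + 3\right)\right) 24 = \left(7 + 3\right) 24 = 10 \cdot 24 = 240$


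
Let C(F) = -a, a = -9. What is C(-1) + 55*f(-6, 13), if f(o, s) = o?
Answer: -321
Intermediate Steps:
C(F) = 9 (C(F) = -1*(-9) = 9)
C(-1) + 55*f(-6, 13) = 9 + 55*(-6) = 9 - 330 = -321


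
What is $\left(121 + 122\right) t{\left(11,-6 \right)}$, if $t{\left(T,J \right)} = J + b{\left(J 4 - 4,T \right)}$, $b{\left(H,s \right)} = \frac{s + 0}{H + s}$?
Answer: $- \frac{27459}{17} \approx -1615.2$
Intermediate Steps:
$b{\left(H,s \right)} = \frac{s}{H + s}$
$t{\left(T,J \right)} = J + \frac{T}{-4 + T + 4 J}$ ($t{\left(T,J \right)} = J + \frac{T}{\left(J 4 - 4\right) + T} = J + \frac{T}{\left(4 J - 4\right) + T} = J + \frac{T}{\left(-4 + 4 J\right) + T} = J + \frac{T}{-4 + T + 4 J}$)
$\left(121 + 122\right) t{\left(11,-6 \right)} = \left(121 + 122\right) \left(-6 + \frac{11}{-4 + 11 + 4 \left(-6\right)}\right) = 243 \left(-6 + \frac{11}{-4 + 11 - 24}\right) = 243 \left(-6 + \frac{11}{-17}\right) = 243 \left(-6 + 11 \left(- \frac{1}{17}\right)\right) = 243 \left(-6 - \frac{11}{17}\right) = 243 \left(- \frac{113}{17}\right) = - \frac{27459}{17}$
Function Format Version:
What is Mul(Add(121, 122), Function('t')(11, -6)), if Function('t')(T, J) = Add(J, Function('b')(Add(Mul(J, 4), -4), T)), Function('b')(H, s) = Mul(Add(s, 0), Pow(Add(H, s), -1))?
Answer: Rational(-27459, 17) ≈ -1615.2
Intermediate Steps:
Function('b')(H, s) = Mul(s, Pow(Add(H, s), -1))
Function('t')(T, J) = Add(J, Mul(T, Pow(Add(-4, T, Mul(4, J)), -1))) (Function('t')(T, J) = Add(J, Mul(T, Pow(Add(Add(Mul(J, 4), -4), T), -1))) = Add(J, Mul(T, Pow(Add(Add(Mul(4, J), -4), T), -1))) = Add(J, Mul(T, Pow(Add(Add(-4, Mul(4, J)), T), -1))) = Add(J, Mul(T, Pow(Add(-4, T, Mul(4, J)), -1))))
Mul(Add(121, 122), Function('t')(11, -6)) = Mul(Add(121, 122), Add(-6, Mul(11, Pow(Add(-4, 11, Mul(4, -6)), -1)))) = Mul(243, Add(-6, Mul(11, Pow(Add(-4, 11, -24), -1)))) = Mul(243, Add(-6, Mul(11, Pow(-17, -1)))) = Mul(243, Add(-6, Mul(11, Rational(-1, 17)))) = Mul(243, Add(-6, Rational(-11, 17))) = Mul(243, Rational(-113, 17)) = Rational(-27459, 17)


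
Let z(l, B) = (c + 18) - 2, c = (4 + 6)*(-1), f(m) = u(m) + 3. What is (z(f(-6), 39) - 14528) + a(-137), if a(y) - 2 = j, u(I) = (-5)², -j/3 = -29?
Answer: -14433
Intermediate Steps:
j = 87 (j = -3*(-29) = 87)
u(I) = 25
a(y) = 89 (a(y) = 2 + 87 = 89)
f(m) = 28 (f(m) = 25 + 3 = 28)
c = -10 (c = 10*(-1) = -10)
z(l, B) = 6 (z(l, B) = (-10 + 18) - 2 = 8 - 2 = 6)
(z(f(-6), 39) - 14528) + a(-137) = (6 - 14528) + 89 = -14522 + 89 = -14433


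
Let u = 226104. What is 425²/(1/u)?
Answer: 40840035000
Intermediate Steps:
425²/(1/u) = 425²/(1/226104) = 180625/(1/226104) = 180625*226104 = 40840035000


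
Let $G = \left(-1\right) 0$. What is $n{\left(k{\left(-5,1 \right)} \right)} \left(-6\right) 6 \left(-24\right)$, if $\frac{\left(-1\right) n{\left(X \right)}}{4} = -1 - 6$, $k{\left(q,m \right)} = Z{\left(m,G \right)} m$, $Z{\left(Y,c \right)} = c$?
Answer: $24192$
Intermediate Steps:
$G = 0$
$k{\left(q,m \right)} = 0$ ($k{\left(q,m \right)} = 0 m = 0$)
$n{\left(X \right)} = 28$ ($n{\left(X \right)} = - 4 \left(-1 - 6\right) = \left(-4\right) \left(-7\right) = 28$)
$n{\left(k{\left(-5,1 \right)} \right)} \left(-6\right) 6 \left(-24\right) = 28 \left(-6\right) 6 \left(-24\right) = \left(-168\right) 6 \left(-24\right) = \left(-1008\right) \left(-24\right) = 24192$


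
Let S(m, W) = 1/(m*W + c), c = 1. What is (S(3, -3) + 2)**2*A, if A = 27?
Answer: 6075/64 ≈ 94.922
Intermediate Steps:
S(m, W) = 1/(1 + W*m) (S(m, W) = 1/(m*W + 1) = 1/(W*m + 1) = 1/(1 + W*m))
(S(3, -3) + 2)**2*A = (1/(1 - 3*3) + 2)**2*27 = (1/(1 - 9) + 2)**2*27 = (1/(-8) + 2)**2*27 = (-1/8 + 2)**2*27 = (15/8)**2*27 = (225/64)*27 = 6075/64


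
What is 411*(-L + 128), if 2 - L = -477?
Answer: -144261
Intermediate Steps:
L = 479 (L = 2 - 1*(-477) = 2 + 477 = 479)
411*(-L + 128) = 411*(-1*479 + 128) = 411*(-479 + 128) = 411*(-351) = -144261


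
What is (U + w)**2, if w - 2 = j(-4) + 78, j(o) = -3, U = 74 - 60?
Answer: 8281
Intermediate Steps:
U = 14
w = 77 (w = 2 + (-3 + 78) = 2 + 75 = 77)
(U + w)**2 = (14 + 77)**2 = 91**2 = 8281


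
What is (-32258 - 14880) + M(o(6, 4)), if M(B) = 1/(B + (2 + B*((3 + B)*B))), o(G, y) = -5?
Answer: -2498315/53 ≈ -47138.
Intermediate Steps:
M(B) = 1/(2 + B + B²*(3 + B)) (M(B) = 1/(B + (2 + B*(B*(3 + B)))) = 1/(B + (2 + B²*(3 + B))) = 1/(2 + B + B²*(3 + B)))
(-32258 - 14880) + M(o(6, 4)) = (-32258 - 14880) + 1/(2 - 5 + (-5)³ + 3*(-5)²) = -47138 + 1/(2 - 5 - 125 + 3*25) = -47138 + 1/(2 - 5 - 125 + 75) = -47138 + 1/(-53) = -47138 - 1/53 = -2498315/53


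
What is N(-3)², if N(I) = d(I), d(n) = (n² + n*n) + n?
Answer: 225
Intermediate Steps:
d(n) = n + 2*n² (d(n) = (n² + n²) + n = 2*n² + n = n + 2*n²)
N(I) = I*(1 + 2*I)
N(-3)² = (-3*(1 + 2*(-3)))² = (-3*(1 - 6))² = (-3*(-5))² = 15² = 225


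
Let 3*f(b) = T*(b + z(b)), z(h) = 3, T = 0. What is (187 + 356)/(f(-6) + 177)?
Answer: 181/59 ≈ 3.0678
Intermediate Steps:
f(b) = 0 (f(b) = (0*(b + 3))/3 = (0*(3 + b))/3 = (⅓)*0 = 0)
(187 + 356)/(f(-6) + 177) = (187 + 356)/(0 + 177) = 543/177 = 543*(1/177) = 181/59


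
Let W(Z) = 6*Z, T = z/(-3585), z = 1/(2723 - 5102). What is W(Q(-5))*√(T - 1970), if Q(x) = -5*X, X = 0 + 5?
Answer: -10*I*√15921754411931615/189527 ≈ -6657.7*I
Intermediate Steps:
X = 5
z = -1/2379 (z = 1/(-2379) = -1/2379 ≈ -0.00042034)
T = 1/8528715 (T = -1/2379/(-3585) = -1/2379*(-1/3585) = 1/8528715 ≈ 1.1725e-7)
Q(x) = -25 (Q(x) = -5*5 = -25)
W(Q(-5))*√(T - 1970) = (6*(-25))*√(1/8528715 - 1970) = -10*I*√15921754411931615/189527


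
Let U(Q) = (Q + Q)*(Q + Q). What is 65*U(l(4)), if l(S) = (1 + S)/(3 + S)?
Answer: 6500/49 ≈ 132.65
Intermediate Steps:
l(S) = (1 + S)/(3 + S)
U(Q) = 4*Q**2 (U(Q) = (2*Q)*(2*Q) = 4*Q**2)
65*U(l(4)) = 65*(4*((1 + 4)/(3 + 4))**2) = 65*(4*(5/7)**2) = 65*(4*(25/49)) = 65*(100/49) = 6500/49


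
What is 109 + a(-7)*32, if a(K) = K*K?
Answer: 1677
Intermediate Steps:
a(K) = K²
109 + a(-7)*32 = 109 + (-7)²*32 = 109 + 49*32 = 109 + 1568 = 1677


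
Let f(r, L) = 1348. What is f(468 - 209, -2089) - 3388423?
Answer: -3387075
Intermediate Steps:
f(468 - 209, -2089) - 3388423 = 1348 - 3388423 = -3387075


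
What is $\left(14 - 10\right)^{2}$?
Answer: $16$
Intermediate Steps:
$\left(14 - 10\right)^{2} = 4^{2} = 16$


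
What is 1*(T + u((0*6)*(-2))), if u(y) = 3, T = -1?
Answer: 2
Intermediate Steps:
1*(T + u((0*6)*(-2))) = 1*(-1 + 3) = 1*2 = 2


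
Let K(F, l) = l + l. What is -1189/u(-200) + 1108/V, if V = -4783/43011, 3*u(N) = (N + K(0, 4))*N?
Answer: -610004893387/61222400 ≈ -9963.8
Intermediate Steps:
K(F, l) = 2*l
u(N) = N*(8 + N)/3 (u(N) = ((N + 2*4)*N)/3 = ((N + 8)*N)/3 = ((8 + N)*N)/3 = (N*(8 + N))/3 = N*(8 + N)/3)
V = -4783/43011 (V = -4783*1/43011 = -4783/43011 ≈ -0.11120)
-1189/u(-200) + 1108/V = -1189*(-3/(200*(8 - 200))) + 1108/(-4783/43011) = -1189/((⅓)*(-200)*(-192)) + 1108*(-43011/4783) = -1189/12800 - 47656188/4783 = -610004893387/61222400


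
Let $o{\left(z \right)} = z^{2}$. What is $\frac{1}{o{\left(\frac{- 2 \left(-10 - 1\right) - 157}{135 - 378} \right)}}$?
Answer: $\frac{81}{25} \approx 3.24$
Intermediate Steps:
$\frac{1}{o{\left(\frac{- 2 \left(-10 - 1\right) - 157}{135 - 378} \right)}} = \frac{1}{\left(\frac{- 2 \left(-10 - 1\right) - 157}{135 - 378}\right)^{2}} = \frac{1}{\left(\frac{\left(-2\right) \left(-11\right) - 157}{-243}\right)^{2}} = \frac{1}{\left(\left(22 - 157\right) \left(- \frac{1}{243}\right)\right)^{2}} = \frac{1}{\left(\left(-135\right) \left(- \frac{1}{243}\right)\right)^{2}} = \frac{1}{\left(\frac{5}{9}\right)^{2}} = \frac{1}{\frac{25}{81}} = \frac{81}{25}$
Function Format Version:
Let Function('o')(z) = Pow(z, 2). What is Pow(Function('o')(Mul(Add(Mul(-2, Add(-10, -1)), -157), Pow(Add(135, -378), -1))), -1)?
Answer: Rational(81, 25) ≈ 3.2400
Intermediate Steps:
Pow(Function('o')(Mul(Add(Mul(-2, Add(-10, -1)), -157), Pow(Add(135, -378), -1))), -1) = Pow(Pow(Mul(Add(Mul(-2, Add(-10, -1)), -157), Pow(Add(135, -378), -1)), 2), -1) = Pow(Pow(Mul(Add(Mul(-2, -11), -157), Pow(-243, -1)), 2), -1) = Pow(Pow(Mul(Add(22, -157), Rational(-1, 243)), 2), -1) = Pow(Pow(Mul(-135, Rational(-1, 243)), 2), -1) = Pow(Pow(Rational(5, 9), 2), -1) = Pow(Rational(25, 81), -1) = Rational(81, 25)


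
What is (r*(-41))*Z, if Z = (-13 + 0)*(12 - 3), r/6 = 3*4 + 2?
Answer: 402948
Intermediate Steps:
r = 84 (r = 6*(3*4 + 2) = 6*(12 + 2) = 6*14 = 84)
Z = -117 (Z = -13*9 = -117)
(r*(-41))*Z = (84*(-41))*(-117) = -3444*(-117) = 402948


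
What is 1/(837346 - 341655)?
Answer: 1/495691 ≈ 2.0174e-6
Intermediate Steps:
1/(837346 - 341655) = 1/495691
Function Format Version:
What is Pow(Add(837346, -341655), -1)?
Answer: Rational(1, 495691) ≈ 2.0174e-6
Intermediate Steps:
Pow(Add(837346, -341655), -1) = Pow(495691, -1) = Rational(1, 495691)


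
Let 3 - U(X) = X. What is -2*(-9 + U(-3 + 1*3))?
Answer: 12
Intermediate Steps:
U(X) = 3 - X
-2*(-9 + U(-3 + 1*3)) = -2*(-9 + (3 - (-3 + 1*3))) = -2*(-9 + (3 - (-3 + 3))) = -2*(-9 + (3 - 1*0)) = -2*(-9 + (3 + 0)) = -2*(-9 + 3) = -2*(-6) = 12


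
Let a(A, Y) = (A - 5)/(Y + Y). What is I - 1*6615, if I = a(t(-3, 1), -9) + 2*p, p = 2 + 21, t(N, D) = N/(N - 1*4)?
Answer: -413831/63 ≈ -6568.7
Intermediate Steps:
t(N, D) = N/(-4 + N) (t(N, D) = N/(N - 4) = N/(-4 + N))
a(A, Y) = (-5 + A)/(2*Y) (a(A, Y) = (-5 + A)/((2*Y)) = (-5 + A)*(1/(2*Y)) = (-5 + A)/(2*Y))
p = 23
I = 2914/63 (I = (1/2)*(-5 - 3/(-4 - 3))/(-9) + 2*23 = (1/2)*(-1/9)*(-5 - 3/(-7)) + 46 = (1/2)*(-1/9)*(-5 - 3*(-1/7)) + 46 = (1/2)*(-1/9)*(-5 + 3/7) + 46 = (1/2)*(-1/9)*(-32/7) + 46 = 16/63 + 46 = 2914/63 ≈ 46.254)
I - 1*6615 = 2914/63 - 1*6615 = 2914/63 - 6615 = -413831/63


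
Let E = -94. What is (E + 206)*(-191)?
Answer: -21392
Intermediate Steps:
(E + 206)*(-191) = (-94 + 206)*(-191) = 112*(-191) = -21392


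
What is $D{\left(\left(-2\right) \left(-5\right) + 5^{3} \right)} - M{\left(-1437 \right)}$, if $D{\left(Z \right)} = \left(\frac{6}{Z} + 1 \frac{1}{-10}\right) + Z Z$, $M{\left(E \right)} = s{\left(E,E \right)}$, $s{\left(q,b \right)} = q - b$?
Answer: $\frac{328049}{18} \approx 18225.0$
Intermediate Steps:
$M{\left(E \right)} = 0$ ($M{\left(E \right)} = E - E = 0$)
$D{\left(Z \right)} = - \frac{1}{10} + Z^{2} + \frac{6}{Z}$ ($D{\left(Z \right)} = \left(\frac{6}{Z} + 1 \left(- \frac{1}{10}\right)\right) + Z^{2} = \left(\frac{6}{Z} - \frac{1}{10}\right) + Z^{2} = \left(- \frac{1}{10} + \frac{6}{Z}\right) + Z^{2} = - \frac{1}{10} + Z^{2} + \frac{6}{Z}$)
$D{\left(\left(-2\right) \left(-5\right) + 5^{3} \right)} - M{\left(-1437 \right)} = \frac{6 + \left(\left(-2\right) \left(-5\right) + 5^{3}\right)^{3} - \frac{\left(-2\right) \left(-5\right) + 5^{3}}{10}}{\left(-2\right) \left(-5\right) + 5^{3}} - 0 = \frac{6 + \left(10 + 125\right)^{3} - \frac{10 + 125}{10}}{10 + 125} + 0 = \frac{6 + 135^{3} - \frac{27}{2}}{135} + 0 = \frac{6 + 2460375 - \frac{27}{2}}{135} + 0 = \frac{1}{135} \cdot \frac{4920735}{2} + 0 = \frac{328049}{18} + 0 = \frac{328049}{18}$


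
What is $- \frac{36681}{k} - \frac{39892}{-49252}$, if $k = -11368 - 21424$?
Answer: $\frac{778687769}{403767896} \approx 1.9286$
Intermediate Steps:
$k = -32792$
$- \frac{36681}{k} - \frac{39892}{-49252} = - \frac{36681}{-32792} - \frac{39892}{-49252} = \left(-36681\right) \left(- \frac{1}{32792}\right) - - \frac{9973}{12313} = \frac{36681}{32792} + \frac{9973}{12313} = \frac{778687769}{403767896}$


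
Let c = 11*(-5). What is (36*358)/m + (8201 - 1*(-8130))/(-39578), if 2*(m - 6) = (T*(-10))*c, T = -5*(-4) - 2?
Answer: 5108867/2335102 ≈ 2.1879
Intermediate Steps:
c = -55
T = 18 (T = 20 - 2 = 18)
m = 4956 (m = 6 + ((18*(-10))*(-55))/2 = 6 + (-180*(-55))/2 = 6 + (1/2)*9900 = 6 + 4950 = 4956)
(36*358)/m + (8201 - 1*(-8130))/(-39578) = (36*358)/4956 + (8201 - 1*(-8130))/(-39578) = 12888*(1/4956) + (8201 + 8130)*(-1/39578) = 1074/413 + 16331*(-1/39578) = 1074/413 - 2333/5654 = 5108867/2335102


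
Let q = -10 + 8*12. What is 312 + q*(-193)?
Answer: -16286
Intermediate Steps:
q = 86 (q = -10 + 96 = 86)
312 + q*(-193) = 312 + 86*(-193) = 312 - 16598 = -16286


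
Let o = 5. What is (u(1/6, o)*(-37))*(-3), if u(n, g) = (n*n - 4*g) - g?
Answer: -33263/12 ≈ -2771.9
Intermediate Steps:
u(n, g) = n² - 5*g (u(n, g) = (n² - 4*g) - g = n² - 5*g)
(u(1/6, o)*(-37))*(-3) = (((1/6)² - 5*5)*(-37))*(-3) = (((⅙)² - 25)*(-37))*(-3) = ((1/36 - 25)*(-37))*(-3) = -899/36*(-37)*(-3) = (33263/36)*(-3) = -33263/12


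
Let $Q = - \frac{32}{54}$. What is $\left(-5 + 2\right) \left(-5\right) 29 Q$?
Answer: $- \frac{2320}{9} \approx -257.78$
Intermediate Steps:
$Q = - \frac{16}{27}$ ($Q = \left(-32\right) \frac{1}{54} = - \frac{16}{27} \approx -0.59259$)
$\left(-5 + 2\right) \left(-5\right) 29 Q = \left(-5 + 2\right) \left(-5\right) 29 \left(- \frac{16}{27}\right) = \left(-3\right) \left(-5\right) 29 \left(- \frac{16}{27}\right) = 15 \cdot 29 \left(- \frac{16}{27}\right) = 435 \left(- \frac{16}{27}\right) = - \frac{2320}{9}$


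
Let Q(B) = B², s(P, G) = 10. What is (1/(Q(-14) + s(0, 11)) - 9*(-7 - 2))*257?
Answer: 4288559/206 ≈ 20818.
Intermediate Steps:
(1/(Q(-14) + s(0, 11)) - 9*(-7 - 2))*257 = (1/((-14)² + 10) - 9*(-7 - 2))*257 = (1/(196 + 10) - 9*(-9))*257 = (1/206 + 81)*257 = (16687/206)*257 = 4288559/206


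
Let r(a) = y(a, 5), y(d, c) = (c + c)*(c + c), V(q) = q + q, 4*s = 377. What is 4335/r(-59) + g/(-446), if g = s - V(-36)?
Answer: 383357/8920 ≈ 42.977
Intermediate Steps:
s = 377/4 (s = (1/4)*377 = 377/4 ≈ 94.250)
V(q) = 2*q
g = 665/4 (g = 377/4 - 2*(-36) = 377/4 - 1*(-72) = 377/4 + 72 = 665/4 ≈ 166.25)
y(d, c) = 4*c**2 (y(d, c) = (2*c)*(2*c) = 4*c**2)
r(a) = 100 (r(a) = 4*5**2 = 4*25 = 100)
4335/r(-59) + g/(-446) = 4335/100 + (665/4)/(-446) = 4335*(1/100) + (665/4)*(-1/446) = 867/20 - 665/1784 = 383357/8920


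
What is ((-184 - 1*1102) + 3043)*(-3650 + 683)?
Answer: -5213019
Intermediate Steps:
((-184 - 1*1102) + 3043)*(-3650 + 683) = ((-184 - 1102) + 3043)*(-2967) = (-1286 + 3043)*(-2967) = 1757*(-2967) = -5213019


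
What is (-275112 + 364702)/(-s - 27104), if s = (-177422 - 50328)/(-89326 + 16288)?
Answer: -3271737210/989924851 ≈ -3.3050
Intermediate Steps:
s = 113875/36519 (s = -227750/(-73038) = -227750*(-1/73038) = 113875/36519 ≈ 3.1182)
(-275112 + 364702)/(-s - 27104) = (-275112 + 364702)/(-1*113875/36519 - 27104) = 89590/(-113875/36519 - 27104) = 89590/(-989924851/36519) = 89590*(-36519/989924851) = -3271737210/989924851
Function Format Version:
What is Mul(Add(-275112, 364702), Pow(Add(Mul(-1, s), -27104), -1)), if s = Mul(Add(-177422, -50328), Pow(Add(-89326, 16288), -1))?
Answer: Rational(-3271737210, 989924851) ≈ -3.3050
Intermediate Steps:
s = Rational(113875, 36519) (s = Mul(-227750, Pow(-73038, -1)) = Mul(-227750, Rational(-1, 73038)) = Rational(113875, 36519) ≈ 3.1182)
Mul(Add(-275112, 364702), Pow(Add(Mul(-1, s), -27104), -1)) = Mul(Add(-275112, 364702), Pow(Add(Mul(-1, Rational(113875, 36519)), -27104), -1)) = Mul(89590, Pow(Add(Rational(-113875, 36519), -27104), -1)) = Mul(89590, Pow(Rational(-989924851, 36519), -1)) = Mul(89590, Rational(-36519, 989924851)) = Rational(-3271737210, 989924851)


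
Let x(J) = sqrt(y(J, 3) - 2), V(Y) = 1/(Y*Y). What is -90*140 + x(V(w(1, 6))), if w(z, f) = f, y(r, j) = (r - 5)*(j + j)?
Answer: -12600 + I*sqrt(1146)/6 ≈ -12600.0 + 5.6421*I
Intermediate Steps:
y(r, j) = 2*j*(-5 + r) (y(r, j) = (-5 + r)*(2*j) = 2*j*(-5 + r))
V(Y) = Y**(-2) (V(Y) = 1/(Y**2) = Y**(-2))
x(J) = sqrt(-32 + 6*J) (x(J) = sqrt(2*3*(-5 + J) - 2) = sqrt((-30 + 6*J) - 2) = sqrt(-32 + 6*J))
-90*140 + x(V(w(1, 6))) = -90*140 + sqrt(-32 + 6/6**2) = -12600 + sqrt(-32 + 6*(1/36)) = -12600 + sqrt(-32 + 1/6) = -12600 + sqrt(-191/6) = -12600 + I*sqrt(1146)/6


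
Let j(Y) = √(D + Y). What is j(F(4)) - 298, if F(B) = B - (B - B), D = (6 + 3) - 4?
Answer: -295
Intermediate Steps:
D = 5 (D = 9 - 4 = 5)
F(B) = B (F(B) = B - 1*0 = B + 0 = B)
j(Y) = √(5 + Y)
j(F(4)) - 298 = √(5 + 4) - 298 = √9 - 298 = 3 - 298 = -295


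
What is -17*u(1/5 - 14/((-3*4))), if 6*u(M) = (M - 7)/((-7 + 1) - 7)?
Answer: -221/180 ≈ -1.2278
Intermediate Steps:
u(M) = 7/78 - M/78 (u(M) = ((M - 7)/((-7 + 1) - 7))/6 = ((-7 + M)/(-6 - 7))/6 = ((-7 + M)/(-13))/6 = ((-7 + M)*(-1/13))/6 = (7/13 - M/13)/6 = 7/78 - M/78)
-17*u(1/5 - 14/((-3*4))) = -17*(7/78 - (1/5 - 14/((-3*4)))/78) = -17*(7/78 - (1*(⅕) - 14/(-12))/78) = -17*(7/78 - (⅕ - 14*(-1/12))/78) = -17*(7/78 - (⅕ + 7/6)/78) = -17*(7/78 - 1/78*41/30) = -17*(7/78 - 41/2340) = -17*13/180 = -221/180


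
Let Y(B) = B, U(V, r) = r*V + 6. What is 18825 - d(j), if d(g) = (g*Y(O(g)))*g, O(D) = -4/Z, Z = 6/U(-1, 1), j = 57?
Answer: 29655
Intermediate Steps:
U(V, r) = 6 + V*r (U(V, r) = V*r + 6 = 6 + V*r)
Z = 6/5 (Z = 6/(6 - 1*1) = 6/(6 - 1) = 6/5 ≈ 1.2000)
O(D) = -10/3 (O(D) = -4/6/5 = -4*⅚ = -10/3)
d(g) = -10*g²/3 (d(g) = (g*(-10/3))*g = (-10*g/3)*g = -10*g²/3)
18825 - d(j) = 18825 - (-10)*57²/3 = 18825 - (-10)*3249/3 = 18825 - 1*(-10830) = 18825 + 10830 = 29655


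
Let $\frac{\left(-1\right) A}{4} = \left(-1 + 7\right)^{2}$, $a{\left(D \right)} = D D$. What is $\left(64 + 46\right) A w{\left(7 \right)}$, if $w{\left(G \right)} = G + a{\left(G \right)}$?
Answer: $-887040$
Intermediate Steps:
$a{\left(D \right)} = D^{2}$
$A = -144$ ($A = - 4 \left(-1 + 7\right)^{2} = - 4 \cdot 6^{2} = \left(-4\right) 36 = -144$)
$w{\left(G \right)} = G + G^{2}$
$\left(64 + 46\right) A w{\left(7 \right)} = \left(64 + 46\right) \left(-144\right) 7 \left(1 + 7\right) = 110 \left(-144\right) 7 \cdot 8 = \left(-15840\right) 56 = -887040$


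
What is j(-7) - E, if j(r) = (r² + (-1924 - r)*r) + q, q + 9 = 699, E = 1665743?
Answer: -1651585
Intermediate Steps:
q = 690 (q = -9 + 699 = 690)
j(r) = 690 + r² + r*(-1924 - r) (j(r) = (r² + (-1924 - r)*r) + 690 = (r² + r*(-1924 - r)) + 690 = 690 + r² + r*(-1924 - r))
j(-7) - E = (690 - 1924*(-7)) - 1*1665743 = (690 + 13468) - 1665743 = 14158 - 1665743 = -1651585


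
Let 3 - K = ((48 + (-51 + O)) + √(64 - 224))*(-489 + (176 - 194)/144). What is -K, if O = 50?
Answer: -183935/8 - 3913*I*√10/2 ≈ -22992.0 - 6187.0*I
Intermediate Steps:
K = 183935/8 + 3913*I*√10/2 (K = 3 - ((48 + (-51 + 50)) + √(64 - 224))*(-489 + (176 - 194)/144) = 3 - ((48 - 1) + √(-160))*(-489 - 18*1/144) = 3 - (47 + 4*I*√10)*(-489 - ⅛) = 3 - (47 + 4*I*√10)*(-3913)/8 = 3 - (-183911/8 - 3913*I*√10/2) = 3 + (183911/8 + 3913*I*√10/2) = 183935/8 + 3913*I*√10/2 ≈ 22992.0 + 6187.0*I)
-K = -(183935/8 + 3913*I*√10/2) = -183935/8 - 3913*I*√10/2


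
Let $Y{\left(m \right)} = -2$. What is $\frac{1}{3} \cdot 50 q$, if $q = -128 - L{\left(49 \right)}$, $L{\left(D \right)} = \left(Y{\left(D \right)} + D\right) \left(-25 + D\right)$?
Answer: $- \frac{62800}{3} \approx -20933.0$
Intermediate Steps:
$L{\left(D \right)} = \left(-25 + D\right) \left(-2 + D\right)$ ($L{\left(D \right)} = \left(-2 + D\right) \left(-25 + D\right) = \left(-25 + D\right) \left(-2 + D\right)$)
$q = -1256$ ($q = -128 - \left(50 + 49^{2} - 1323\right) = -128 - \left(50 + 2401 - 1323\right) = -128 - 1128 = -1256$)
$\frac{1}{3} \cdot 50 q = \frac{1}{3} \cdot 50 \left(-1256\right) = \frac{50}{3} \left(-1256\right) = - \frac{62800}{3}$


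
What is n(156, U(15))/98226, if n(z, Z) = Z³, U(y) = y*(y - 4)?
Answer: 166375/3638 ≈ 45.733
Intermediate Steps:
U(y) = y*(-4 + y)
n(156, U(15))/98226 = (15*(-4 + 15))³/98226 = (15*11)³*(1/98226) = 165³*(1/98226) = 4492125*(1/98226) = 166375/3638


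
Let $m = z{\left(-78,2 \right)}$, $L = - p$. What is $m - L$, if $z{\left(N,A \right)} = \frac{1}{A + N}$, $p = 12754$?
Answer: $\frac{969303}{76} \approx 12754.0$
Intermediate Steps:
$L = -12754$ ($L = \left(-1\right) 12754 = -12754$)
$m = - \frac{1}{76}$ ($m = \frac{1}{2 - 78} = \frac{1}{-76} = - \frac{1}{76} \approx -0.013158$)
$m - L = - \frac{1}{76} - -12754 = - \frac{1}{76} + 12754 = \frac{969303}{76}$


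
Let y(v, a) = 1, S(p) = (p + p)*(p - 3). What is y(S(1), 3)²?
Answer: 1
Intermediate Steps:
S(p) = 2*p*(-3 + p) (S(p) = (2*p)*(-3 + p) = 2*p*(-3 + p))
y(S(1), 3)² = 1² = 1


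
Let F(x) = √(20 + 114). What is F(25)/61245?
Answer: √134/61245 ≈ 0.00018901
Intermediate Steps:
F(x) = √134
F(25)/61245 = √134/61245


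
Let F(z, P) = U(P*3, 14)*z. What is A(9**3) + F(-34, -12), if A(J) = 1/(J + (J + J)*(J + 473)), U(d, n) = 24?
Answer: -1430647919/1753245 ≈ -816.00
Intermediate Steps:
F(z, P) = 24*z
A(J) = 1/(J + 2*J*(473 + J)) (A(J) = 1/(J + (2*J)*(473 + J)) = 1/(J + 2*J*(473 + J)))
A(9**3) + F(-34, -12) = 1/((9**3)*(947 + 2*9**3)) + 24*(-34) = 1/(729*(947 + 2*729)) - 816 = 1/(729*(947 + 1458)) - 816 = (1/729)/2405 - 816 = (1/729)*(1/2405) - 816 = 1/1753245 - 816 = -1430647919/1753245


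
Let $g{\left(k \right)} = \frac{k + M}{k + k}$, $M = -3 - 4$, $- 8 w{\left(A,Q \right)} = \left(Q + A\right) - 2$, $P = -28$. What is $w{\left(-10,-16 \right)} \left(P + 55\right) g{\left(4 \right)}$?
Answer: $- \frac{567}{16} \approx -35.438$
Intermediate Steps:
$w{\left(A,Q \right)} = \frac{1}{4} - \frac{A}{8} - \frac{Q}{8}$ ($w{\left(A,Q \right)} = - \frac{\left(Q + A\right) - 2}{8} = - \frac{\left(A + Q\right) - 2}{8} = - \frac{-2 + A + Q}{8} = \frac{1}{4} - \frac{A}{8} - \frac{Q}{8}$)
$M = -7$
$g{\left(k \right)} = \frac{-7 + k}{2 k}$ ($g{\left(k \right)} = \frac{k - 7}{k + k} = \frac{-7 + k}{2 k}$)
$w{\left(-10,-16 \right)} \left(P + 55\right) g{\left(4 \right)} = \left(\frac{1}{4} - - \frac{5}{4} - -2\right) \left(-28 + 55\right) \frac{-7 + 4}{2 \cdot 4} = \left(\frac{1}{4} + \frac{5}{4} + 2\right) 27 \cdot \frac{1}{2} \cdot \frac{1}{4} \left(-3\right) = \frac{7 \cdot 27 \left(- \frac{3}{8}\right)}{2} = \frac{7}{2} \left(- \frac{81}{8}\right) = - \frac{567}{16}$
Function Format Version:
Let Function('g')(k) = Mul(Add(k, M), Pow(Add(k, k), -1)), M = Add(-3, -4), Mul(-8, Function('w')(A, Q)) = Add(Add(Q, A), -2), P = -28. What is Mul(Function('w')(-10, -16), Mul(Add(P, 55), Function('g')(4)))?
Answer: Rational(-567, 16) ≈ -35.438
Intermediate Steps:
Function('w')(A, Q) = Add(Rational(1, 4), Mul(Rational(-1, 8), A), Mul(Rational(-1, 8), Q)) (Function('w')(A, Q) = Mul(Rational(-1, 8), Add(Add(Q, A), -2)) = Mul(Rational(-1, 8), Add(Add(A, Q), -2)) = Mul(Rational(-1, 8), Add(-2, A, Q)) = Add(Rational(1, 4), Mul(Rational(-1, 8), A), Mul(Rational(-1, 8), Q)))
M = -7
Function('g')(k) = Mul(Rational(1, 2), Pow(k, -1), Add(-7, k)) (Function('g')(k) = Mul(Add(k, -7), Pow(Add(k, k), -1)) = Mul(Add(-7, k), Pow(Mul(2, k), -1)) = Mul(Add(-7, k), Mul(Rational(1, 2), Pow(k, -1))) = Mul(Rational(1, 2), Pow(k, -1), Add(-7, k)))
Mul(Function('w')(-10, -16), Mul(Add(P, 55), Function('g')(4))) = Mul(Add(Rational(1, 4), Mul(Rational(-1, 8), -10), Mul(Rational(-1, 8), -16)), Mul(Add(-28, 55), Mul(Rational(1, 2), Pow(4, -1), Add(-7, 4)))) = Mul(Add(Rational(1, 4), Rational(5, 4), 2), Mul(27, Mul(Rational(1, 2), Rational(1, 4), -3))) = Mul(Rational(7, 2), Mul(27, Rational(-3, 8))) = Mul(Rational(7, 2), Rational(-81, 8)) = Rational(-567, 16)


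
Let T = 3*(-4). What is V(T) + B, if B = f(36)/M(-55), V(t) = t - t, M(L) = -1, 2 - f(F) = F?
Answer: 34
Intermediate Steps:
f(F) = 2 - F
T = -12
V(t) = 0
B = 34 (B = (2 - 1*36)/(-1) = (2 - 36)*(-1) = -34*(-1) = 34)
V(T) + B = 0 + 34 = 34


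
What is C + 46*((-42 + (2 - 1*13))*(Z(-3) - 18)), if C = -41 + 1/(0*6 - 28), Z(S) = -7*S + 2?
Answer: -342469/28 ≈ -12231.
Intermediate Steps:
Z(S) = 2 - 7*S
C = -1149/28 (C = -41 + 1/(0 - 28) = -41 + 1/(-28) = -41 - 1/28 = -1149/28 ≈ -41.036)
C + 46*((-42 + (2 - 1*13))*(Z(-3) - 18)) = -1149/28 + 46*((-42 + (2 - 1*13))*((2 - 7*(-3)) - 18)) = -1149/28 + 46*((-42 + (2 - 13))*((2 + 21) - 18)) = -1149/28 + 46*((-42 - 11)*(23 - 18)) = -1149/28 + 46*(-53*5) = -1149/28 + 46*(-265) = -1149/28 - 12190 = -342469/28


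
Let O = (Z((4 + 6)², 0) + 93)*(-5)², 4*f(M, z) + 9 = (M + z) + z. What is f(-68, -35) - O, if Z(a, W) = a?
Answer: -19447/4 ≈ -4861.8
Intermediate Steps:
f(M, z) = -9/4 + z/2 + M/4 (f(M, z) = -9/4 + ((M + z) + z)/4 = -9/4 + (M + 2*z)/4 = -9/4 + (z/2 + M/4) = -9/4 + z/2 + M/4)
O = 4825 (O = ((4 + 6)² + 93)*(-5)² = (10² + 93)*25 = (100 + 93)*25 = 193*25 = 4825)
f(-68, -35) - O = (-9/4 + (½)*(-35) + (¼)*(-68)) - 1*4825 = (-9/4 - 35/2 - 17) - 4825 = -147/4 - 4825 = -19447/4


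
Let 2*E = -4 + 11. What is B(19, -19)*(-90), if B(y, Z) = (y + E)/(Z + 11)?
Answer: 2025/8 ≈ 253.13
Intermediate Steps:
E = 7/2 (E = (-4 + 11)/2 = (1/2)*7 = 7/2 ≈ 3.5000)
B(y, Z) = (7/2 + y)/(11 + Z) (B(y, Z) = (y + 7/2)/(Z + 11) = (7/2 + y)/(11 + Z))
B(19, -19)*(-90) = ((7/2 + 19)/(11 - 19))*(-90) = ((45/2)/(-8))*(-90) = -1/8*45/2*(-90) = -45/16*(-90) = 2025/8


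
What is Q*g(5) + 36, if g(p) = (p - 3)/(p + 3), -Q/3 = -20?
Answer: 51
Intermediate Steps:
Q = 60 (Q = -3*(-20) = 60)
g(p) = (-3 + p)/(3 + p)
Q*g(5) + 36 = 60*((-3 + 5)/(3 + 5)) + 36 = 60*(2/8) + 36 = 60*((⅛)*2) + 36 = 60*(¼) + 36 = 15 + 36 = 51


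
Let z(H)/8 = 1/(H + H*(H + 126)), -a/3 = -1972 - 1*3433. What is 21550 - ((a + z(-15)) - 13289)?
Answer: 3911041/210 ≈ 18624.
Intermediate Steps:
a = 16215 (a = -3*(-1972 - 1*3433) = -3*(-1972 - 3433) = -3*(-5405) = 16215)
z(H) = 8/(H + H*(126 + H)) (z(H) = 8/(H + H*(H + 126)) = 8/(H + H*(126 + H)))
21550 - ((a + z(-15)) - 13289) = 21550 - ((16215 + 8/(-15*(127 - 15))) - 13289) = 21550 - ((16215 + 8*(-1/15)/112) - 13289) = 21550 - ((16215 + 8*(-1/15)*(1/112)) - 13289) = 21550 - ((16215 - 1/210) - 13289) = 21550 - (3405149/210 - 13289) = 21550 - 1*614459/210 = 21550 - 614459/210 = 3911041/210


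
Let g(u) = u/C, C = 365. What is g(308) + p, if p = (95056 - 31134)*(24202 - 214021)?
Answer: -4428767692762/365 ≈ -1.2134e+10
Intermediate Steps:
g(u) = u/365
p = -12133610118 (p = 63922*(-189819) = -12133610118)
g(308) + p = (1/365)*308 - 12133610118 = 308/365 - 12133610118 = -4428767692762/365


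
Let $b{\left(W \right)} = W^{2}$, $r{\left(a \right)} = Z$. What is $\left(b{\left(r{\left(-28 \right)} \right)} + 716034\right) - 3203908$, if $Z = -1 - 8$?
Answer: $-2487793$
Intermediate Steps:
$Z = -9$ ($Z = -1 - 8 = -9$)
$r{\left(a \right)} = -9$
$\left(b{\left(r{\left(-28 \right)} \right)} + 716034\right) - 3203908 = \left(\left(-9\right)^{2} + 716034\right) - 3203908 = \left(81 + 716034\right) - 3203908 = 716115 - 3203908 = -2487793$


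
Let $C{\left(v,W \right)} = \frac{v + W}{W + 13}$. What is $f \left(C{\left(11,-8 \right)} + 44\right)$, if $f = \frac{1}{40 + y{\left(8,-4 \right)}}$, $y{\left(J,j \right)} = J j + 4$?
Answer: $\frac{223}{60} \approx 3.7167$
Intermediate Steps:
$y{\left(J,j \right)} = 4 + J j$
$f = \frac{1}{12}$ ($f = \frac{1}{40 + \left(4 + 8 \left(-4\right)\right)} = \frac{1}{40 + \left(4 - 32\right)} = \frac{1}{40 - 28} = \frac{1}{12} \approx 0.083333$)
$C{\left(v,W \right)} = \frac{W + v}{13 + W}$
$f \left(C{\left(11,-8 \right)} + 44\right) = \frac{\frac{-8 + 11}{13 - 8} + 44}{12} = \frac{\frac{1}{5} \cdot 3 + 44}{12} = \frac{\frac{3}{5} + 44}{12} = \frac{1}{12} \cdot \frac{223}{5} = \frac{223}{60}$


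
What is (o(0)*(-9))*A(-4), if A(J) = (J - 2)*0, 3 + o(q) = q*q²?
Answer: 0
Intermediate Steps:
o(q) = -3 + q³ (o(q) = -3 + q*q² = -3 + q³)
A(J) = 0 (A(J) = (-2 + J)*0 = 0)
(o(0)*(-9))*A(-4) = ((-3 + 0³)*(-9))*0 = ((-3 + 0)*(-9))*0 = -3*(-9)*0 = 27*0 = 0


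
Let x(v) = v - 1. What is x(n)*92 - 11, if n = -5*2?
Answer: -1023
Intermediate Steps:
n = -10
x(v) = -1 + v
x(n)*92 - 11 = (-1 - 10)*92 - 11 = -11*92 - 11 = -1012 - 11 = -1023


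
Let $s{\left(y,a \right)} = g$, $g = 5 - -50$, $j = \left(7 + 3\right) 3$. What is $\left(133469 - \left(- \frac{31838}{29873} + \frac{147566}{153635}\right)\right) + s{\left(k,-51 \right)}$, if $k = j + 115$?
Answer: $\frac{612814002505032}{4589538355} \approx 1.3352 \cdot 10^{5}$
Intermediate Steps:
$j = 30$ ($j = 10 \cdot 3 = 30$)
$k = 145$ ($k = 30 + 115 = 145$)
$g = 55$ ($g = 5 + 50 = 55$)
$s{\left(y,a \right)} = 55$
$\left(133469 - \left(- \frac{31838}{29873} + \frac{147566}{153635}\right)\right) + s{\left(k,-51 \right)} = \left(133469 - \left(- \frac{31838}{29873} + \frac{147566}{153635}\right)\right) + 55 = \left(133469 - - \frac{483192012}{4589538355}\right) + 55 = \left(133469 + \left(\frac{31838}{29873} - \frac{147566}{153635}\right)\right) + 55 = \left(133469 + \frac{483192012}{4589538355}\right) + 55 = \frac{612561577895507}{4589538355} + 55 = \frac{612814002505032}{4589538355}$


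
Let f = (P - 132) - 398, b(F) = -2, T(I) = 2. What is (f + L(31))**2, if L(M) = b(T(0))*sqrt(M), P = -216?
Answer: 556640 + 2984*sqrt(31) ≈ 5.7325e+5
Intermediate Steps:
f = -746 (f = (-216 - 132) - 398 = -348 - 398 = -746)
L(M) = -2*sqrt(M)
(f + L(31))**2 = (-746 - 2*sqrt(31))**2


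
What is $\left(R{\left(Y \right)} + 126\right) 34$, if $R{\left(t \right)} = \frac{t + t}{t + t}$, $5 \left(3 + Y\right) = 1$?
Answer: $4318$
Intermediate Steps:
$Y = - \frac{14}{5}$ ($Y = -3 + \frac{1}{5} \cdot 1 = -3 + \frac{1}{5} = - \frac{14}{5} \approx -2.8$)
$R{\left(t \right)} = 1$ ($R{\left(t \right)} = \frac{2 t}{2 t} = 2 t \frac{1}{2 t} = 1$)
$\left(R{\left(Y \right)} + 126\right) 34 = \left(1 + 126\right) 34 = 127 \cdot 34 = 4318$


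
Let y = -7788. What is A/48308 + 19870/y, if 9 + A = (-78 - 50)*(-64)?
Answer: -224037689/94055676 ≈ -2.3820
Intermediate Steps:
A = 8183 (A = -9 + (-78 - 50)*(-64) = -9 - 128*(-64) = -9 + 8192 = 8183)
A/48308 + 19870/y = 8183/48308 + 19870/(-7788) = 8183*(1/48308) + 19870*(-1/7788) = 8183/48308 - 9935/3894 = -224037689/94055676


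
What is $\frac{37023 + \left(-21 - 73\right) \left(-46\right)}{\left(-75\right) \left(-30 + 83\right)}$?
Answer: $- \frac{41347}{3975} \approx -10.402$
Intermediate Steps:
$\frac{37023 + \left(-21 - 73\right) \left(-46\right)}{\left(-75\right) \left(-30 + 83\right)} = \frac{37023 - -4324}{\left(-75\right) 53} = \frac{37023 + 4324}{-3975} = 41347 \left(- \frac{1}{3975}\right) = - \frac{41347}{3975}$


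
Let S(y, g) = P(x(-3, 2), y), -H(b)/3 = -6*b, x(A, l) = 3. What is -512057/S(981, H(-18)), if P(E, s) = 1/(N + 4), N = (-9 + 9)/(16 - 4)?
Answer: -2048228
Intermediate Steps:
N = 0 (N = 0/12 = 0*(1/12) = 0)
H(b) = 18*b (H(b) = -(-18)*b = 18*b)
P(E, s) = 1/4 (P(E, s) = 1/(0 + 4) = 1/4)
S(y, g) = 1/4
-512057/S(981, H(-18)) = -512057/1/4 = -512057*4 = -2048228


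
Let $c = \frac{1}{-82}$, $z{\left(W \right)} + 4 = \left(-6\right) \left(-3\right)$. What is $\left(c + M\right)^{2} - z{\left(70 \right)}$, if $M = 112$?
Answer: $\frac{84233353}{6724} \approx 12527.0$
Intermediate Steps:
$z{\left(W \right)} = 14$ ($z{\left(W \right)} = -4 - -18 = -4 + 18 = 14$)
$c = - \frac{1}{82} \approx -0.012195$
$\left(c + M\right)^{2} - z{\left(70 \right)} = \left(- \frac{1}{82} + 112\right)^{2} - 14 = \left(\frac{9183}{82}\right)^{2} - 14 = \frac{84327489}{6724} - 14 = \frac{84233353}{6724}$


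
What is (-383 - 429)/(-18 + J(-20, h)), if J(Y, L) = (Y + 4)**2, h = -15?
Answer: -58/17 ≈ -3.4118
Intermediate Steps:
J(Y, L) = (4 + Y)**2
(-383 - 429)/(-18 + J(-20, h)) = (-383 - 429)/(-18 + (4 - 20)**2) = -812/(-18 + (-16)**2) = -812/(-18 + 256) = -812/238 = -812*1/238 = -58/17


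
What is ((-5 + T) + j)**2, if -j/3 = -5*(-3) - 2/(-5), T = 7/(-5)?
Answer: 69169/25 ≈ 2766.8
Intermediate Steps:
T = -7/5 (T = 7*(-1/5) = -7/5 ≈ -1.4000)
j = -231/5 (j = -3*(-5*(-3) - 2/(-5)) = -3*(15 - 2*(-1/5)) = -3*(15 + 2/5) = -3*77/5 = -231/5 ≈ -46.200)
((-5 + T) + j)**2 = ((-5 - 7/5) - 231/5)**2 = (-32/5 - 231/5)**2 = (-263/5)**2 = 69169/25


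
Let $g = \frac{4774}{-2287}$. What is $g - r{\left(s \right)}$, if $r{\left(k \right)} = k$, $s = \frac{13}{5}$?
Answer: $- \frac{53601}{11435} \approx -4.6875$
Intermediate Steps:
$s = \frac{13}{5}$ ($s = 13 \cdot \frac{1}{5} = \frac{13}{5} \approx 2.6$)
$g = - \frac{4774}{2287}$ ($g = 4774 \left(- \frac{1}{2287}\right) = - \frac{4774}{2287} \approx -2.0875$)
$g - r{\left(s \right)} = - \frac{4774}{2287} - \frac{13}{5} = - \frac{53601}{11435}$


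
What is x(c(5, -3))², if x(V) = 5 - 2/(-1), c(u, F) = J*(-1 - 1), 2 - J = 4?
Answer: 49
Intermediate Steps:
J = -2 (J = 2 - 1*4 = 2 - 4 = -2)
c(u, F) = 4 (c(u, F) = -2*(-1 - 1) = -2*(-2) = 4)
x(V) = 7 (x(V) = 5 - 2*(-1) = 5 - 1*(-2) = 5 + 2 = 7)
x(c(5, -3))² = 7² = 49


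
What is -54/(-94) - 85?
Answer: -3968/47 ≈ -84.426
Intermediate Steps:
-54/(-94) - 85 = -54*(-1/94) - 85 = 27/47 - 85 = -3968/47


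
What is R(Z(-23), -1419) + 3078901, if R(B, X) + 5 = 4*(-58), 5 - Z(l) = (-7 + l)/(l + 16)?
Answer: 3078664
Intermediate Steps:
Z(l) = 5 - (-7 + l)/(16 + l) (Z(l) = 5 - (-7 + l)/(l + 16) = 5 - (-7 + l)/(16 + l))
R(B, X) = -237 (R(B, X) = -5 + 4*(-58) = -5 - 232 = -237)
R(Z(-23), -1419) + 3078901 = -237 + 3078901 = 3078664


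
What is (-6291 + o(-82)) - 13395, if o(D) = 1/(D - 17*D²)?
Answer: -2251881541/114390 ≈ -19686.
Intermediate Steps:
(-6291 + o(-82)) - 13395 = (-6291 - 1/(-82*(-1 + 17*(-82)))) - 13395 = (-6291 - 1*(-1/82)/(-1 - 1394)) - 13395 = (-6291 - 1*(-1/82)/(-1395)) - 13395 = (-6291 - 1*(-1/82)*(-1/1395)) - 13395 = (-6291 - 1/114390) - 13395 = -719627491/114390 - 13395 = -2251881541/114390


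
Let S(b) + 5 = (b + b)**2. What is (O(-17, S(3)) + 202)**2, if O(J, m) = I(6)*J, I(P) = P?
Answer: 10000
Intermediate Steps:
S(b) = -5 + 4*b**2 (S(b) = -5 + (b + b)**2 = -5 + (2*b)**2 = -5 + 4*b**2)
O(J, m) = 6*J
(O(-17, S(3)) + 202)**2 = (6*(-17) + 202)**2 = (-102 + 202)**2 = 100**2 = 10000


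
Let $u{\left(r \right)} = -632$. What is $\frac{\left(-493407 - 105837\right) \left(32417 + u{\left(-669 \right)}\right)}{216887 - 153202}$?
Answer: $- \frac{3809394108}{12737} \approx -2.9908 \cdot 10^{5}$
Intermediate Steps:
$\frac{\left(-493407 - 105837\right) \left(32417 + u{\left(-669 \right)}\right)}{216887 - 153202} = \frac{\left(-493407 - 105837\right) \left(32417 - 632\right)}{216887 - 153202} = \frac{\left(-599244\right) 31785}{63685} = \left(-19046970540\right) \frac{1}{63685} = - \frac{3809394108}{12737}$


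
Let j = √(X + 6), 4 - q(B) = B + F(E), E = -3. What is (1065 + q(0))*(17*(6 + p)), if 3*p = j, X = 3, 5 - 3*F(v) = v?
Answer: 380681/3 ≈ 1.2689e+5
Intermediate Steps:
F(v) = 5/3 - v/3
q(B) = 4/3 - B (q(B) = 4 - (B + (5/3 - ⅓*(-3))) = 4 - (B + (5/3 + 1)) = 4 - (B + 8/3) = 4 - (8/3 + B) = 4 + (-8/3 - B) = 4/3 - B)
j = 3 (j = √(3 + 6) = √9 = 3)
p = 1 (p = (⅓)*3 = 1)
(1065 + q(0))*(17*(6 + p)) = (1065 + (4/3 - 1*0))*(17*(6 + 1)) = (1065 + (4/3 + 0))*(17*7) = (1065 + 4/3)*119 = (3199/3)*119 = 380681/3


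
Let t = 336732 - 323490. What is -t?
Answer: -13242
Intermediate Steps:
t = 13242
-t = -1*13242 = -13242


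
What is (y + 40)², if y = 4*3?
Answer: 2704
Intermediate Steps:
y = 12
(y + 40)² = (12 + 40)² = 52² = 2704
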